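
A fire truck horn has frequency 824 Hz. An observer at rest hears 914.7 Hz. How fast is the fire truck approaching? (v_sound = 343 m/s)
v_s = v·(1 − f/f_obs) = 34.01 m/s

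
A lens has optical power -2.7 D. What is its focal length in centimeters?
f = 1/P = -37.04 cm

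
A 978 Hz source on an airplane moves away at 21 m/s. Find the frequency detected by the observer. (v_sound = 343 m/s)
f_obs = f·v/(v + v_s) = 921.6 Hz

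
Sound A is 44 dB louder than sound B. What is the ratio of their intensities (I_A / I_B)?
I_A/I_B = 10^(Δβ/10) = 25120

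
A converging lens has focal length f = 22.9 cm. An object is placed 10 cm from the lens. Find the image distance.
1/di = 1/f − 1/do → di = -17.75 cm (virtual image)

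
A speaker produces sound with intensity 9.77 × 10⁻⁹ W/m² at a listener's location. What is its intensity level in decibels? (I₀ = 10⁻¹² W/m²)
β = 10·log₁₀(I/I₀) = 39.9 dB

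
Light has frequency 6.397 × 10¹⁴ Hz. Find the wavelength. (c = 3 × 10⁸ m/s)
λ = c/f = 469 nm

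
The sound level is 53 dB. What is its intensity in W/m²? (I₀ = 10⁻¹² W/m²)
I = I₀·10^(β/10) = 2.00 × 10⁻⁷ W/m²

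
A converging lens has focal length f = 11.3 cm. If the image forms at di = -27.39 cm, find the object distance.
1/do = 1/f − 1/di → do = 8 cm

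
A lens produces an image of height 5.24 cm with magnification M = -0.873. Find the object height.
ho = |hi|/|M| = 6.002 cm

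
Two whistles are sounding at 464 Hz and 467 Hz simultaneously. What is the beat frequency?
3 Hz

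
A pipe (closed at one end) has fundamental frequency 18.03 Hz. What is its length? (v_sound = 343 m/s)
L = v/(4f₁) = 4.756 m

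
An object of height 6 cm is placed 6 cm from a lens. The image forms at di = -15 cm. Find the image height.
hi = (-di/do) × ho = 15 cm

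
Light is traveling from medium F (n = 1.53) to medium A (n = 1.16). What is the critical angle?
θc = arcsin(n₂/n₁) = 49.3°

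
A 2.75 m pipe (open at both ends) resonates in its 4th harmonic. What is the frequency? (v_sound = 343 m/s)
fₙ = nv/(2L) = 249.5 Hz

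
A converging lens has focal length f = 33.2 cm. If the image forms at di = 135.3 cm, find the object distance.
1/do = 1/f − 1/di → do = 44 cm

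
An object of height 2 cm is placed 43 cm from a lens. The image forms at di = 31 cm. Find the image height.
hi = (-di/do) × ho = -1.442 cm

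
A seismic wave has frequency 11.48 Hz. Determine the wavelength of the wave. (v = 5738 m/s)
λ = v/f = 499.8 m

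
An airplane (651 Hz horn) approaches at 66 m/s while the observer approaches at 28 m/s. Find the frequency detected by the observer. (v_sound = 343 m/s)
f_obs = f·(v + v_o)/(v − v_s) = 871.9 Hz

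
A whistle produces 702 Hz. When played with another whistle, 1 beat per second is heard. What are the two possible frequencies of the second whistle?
f₂ = 702 ± 1 Hz → 703 Hz or 701 Hz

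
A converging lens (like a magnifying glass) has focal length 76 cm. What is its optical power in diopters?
P = 1/f = 1.316 D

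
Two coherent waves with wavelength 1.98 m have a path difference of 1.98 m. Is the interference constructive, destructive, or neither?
constructive — path difference = 1λ, a whole number of wavelengths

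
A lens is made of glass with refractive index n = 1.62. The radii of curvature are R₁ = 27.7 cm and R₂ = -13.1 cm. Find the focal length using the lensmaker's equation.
1/f = (n − 1)(1/R₁ − 1/R₂) → f = 14.34 cm (converging lens)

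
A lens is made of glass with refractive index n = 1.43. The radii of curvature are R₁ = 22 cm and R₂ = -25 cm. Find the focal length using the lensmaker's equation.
1/f = (n − 1)(1/R₁ − 1/R₂) → f = 27.21 cm (converging lens)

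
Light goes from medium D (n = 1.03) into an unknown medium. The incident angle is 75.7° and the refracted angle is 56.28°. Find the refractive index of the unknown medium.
n₂ = n₁·sin θ₁ / sin θ₂ = 1.2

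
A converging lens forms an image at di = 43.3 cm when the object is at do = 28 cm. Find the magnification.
M = −di/do = -1.546 (inverted image)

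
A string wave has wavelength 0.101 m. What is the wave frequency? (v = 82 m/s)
f = v/λ = 811.9 Hz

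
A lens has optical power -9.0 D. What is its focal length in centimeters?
f = 1/P = -11.11 cm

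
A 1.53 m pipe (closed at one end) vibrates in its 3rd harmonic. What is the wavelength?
λₙ = 4L/n = 2.04 m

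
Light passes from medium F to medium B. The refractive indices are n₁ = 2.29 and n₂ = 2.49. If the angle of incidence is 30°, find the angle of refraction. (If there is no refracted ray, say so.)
sin θ₂ = (n₁/n₂)·sin θ₁ = 0.4598 → θ₂ = 27.38°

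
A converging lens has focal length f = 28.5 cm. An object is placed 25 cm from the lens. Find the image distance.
1/di = 1/f − 1/do → di = -203.6 cm (virtual image)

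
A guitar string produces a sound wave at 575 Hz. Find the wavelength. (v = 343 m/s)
λ = v/f = 0.5965 m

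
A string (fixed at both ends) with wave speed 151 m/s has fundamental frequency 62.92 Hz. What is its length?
L = v/(2f₁) = 1.2 m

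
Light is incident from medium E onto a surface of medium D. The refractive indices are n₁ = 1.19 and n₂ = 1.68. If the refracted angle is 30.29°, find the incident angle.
sin θ₁ = (n₂/n₁)·sin θ₂ → θ₁ = 45.4°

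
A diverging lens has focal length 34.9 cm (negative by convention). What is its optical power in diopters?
P = 1/f = -2.865 D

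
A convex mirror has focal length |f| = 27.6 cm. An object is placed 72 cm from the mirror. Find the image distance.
f = −27.6 cm (convex); 1/di = 1/f − 1/do → di = -19.95 cm (virtual image, behind mirror)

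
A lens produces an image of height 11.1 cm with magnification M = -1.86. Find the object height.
ho = |hi|/|M| = 5.968 cm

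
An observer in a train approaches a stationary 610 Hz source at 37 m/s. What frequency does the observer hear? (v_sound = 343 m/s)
f_obs = f·(v + v_o)/v = 675.8 Hz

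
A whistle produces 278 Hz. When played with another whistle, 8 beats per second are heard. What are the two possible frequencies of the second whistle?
f₂ = 278 ± 8 Hz → 286 Hz or 270 Hz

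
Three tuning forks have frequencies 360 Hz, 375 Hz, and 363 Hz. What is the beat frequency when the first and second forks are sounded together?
15 Hz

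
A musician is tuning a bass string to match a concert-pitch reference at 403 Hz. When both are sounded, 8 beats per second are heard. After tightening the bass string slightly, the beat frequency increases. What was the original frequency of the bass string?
411 Hz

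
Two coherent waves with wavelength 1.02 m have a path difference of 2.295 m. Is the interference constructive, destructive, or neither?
neither (partial) — path difference = 2.25λ, neither a whole number of wavelengths nor an odd multiple of λ/2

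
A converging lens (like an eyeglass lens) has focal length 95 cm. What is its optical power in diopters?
P = 1/f = 1.053 D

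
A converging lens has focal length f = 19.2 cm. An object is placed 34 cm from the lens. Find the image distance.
1/di = 1/f − 1/do → di = 44.11 cm (real image)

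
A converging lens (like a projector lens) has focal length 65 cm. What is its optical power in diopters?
P = 1/f = 1.538 D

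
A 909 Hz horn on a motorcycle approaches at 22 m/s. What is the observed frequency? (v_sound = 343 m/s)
f_obs = f·v/(v − v_s) = 971.3 Hz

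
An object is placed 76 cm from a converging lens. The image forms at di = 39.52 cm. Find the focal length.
1/f = 1/do + 1/di → f = 26 cm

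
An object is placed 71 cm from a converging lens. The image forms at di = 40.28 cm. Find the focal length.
1/f = 1/do + 1/di → f = 25.7 cm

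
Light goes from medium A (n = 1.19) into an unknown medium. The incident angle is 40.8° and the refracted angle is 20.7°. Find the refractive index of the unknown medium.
n₂ = n₁·sin θ₁ / sin θ₂ = 2.2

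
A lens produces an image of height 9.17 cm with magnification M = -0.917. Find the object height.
ho = |hi|/|M| = 10 cm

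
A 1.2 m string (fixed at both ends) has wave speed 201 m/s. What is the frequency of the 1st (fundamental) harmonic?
fₙ = nv/(2L) = 83.75 Hz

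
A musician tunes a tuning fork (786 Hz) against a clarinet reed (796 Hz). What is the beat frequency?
10 Hz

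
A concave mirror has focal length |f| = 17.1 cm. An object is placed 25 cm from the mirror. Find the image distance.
f = +17.1 cm (concave); 1/di = 1/f − 1/do → di = 54.11 cm (real image, in front of mirror)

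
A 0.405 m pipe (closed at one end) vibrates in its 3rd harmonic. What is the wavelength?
λₙ = 4L/n = 0.54 m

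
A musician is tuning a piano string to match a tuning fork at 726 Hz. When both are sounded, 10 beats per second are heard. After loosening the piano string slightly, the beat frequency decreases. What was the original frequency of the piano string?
736 Hz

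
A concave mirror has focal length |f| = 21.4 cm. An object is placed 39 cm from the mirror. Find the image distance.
f = +21.4 cm (concave); 1/di = 1/f − 1/do → di = 47.42 cm (real image, in front of mirror)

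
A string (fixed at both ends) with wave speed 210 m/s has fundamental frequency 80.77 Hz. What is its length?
L = v/(2f₁) = 1.3 m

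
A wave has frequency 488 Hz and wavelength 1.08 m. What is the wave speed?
v = fλ = 527 m/s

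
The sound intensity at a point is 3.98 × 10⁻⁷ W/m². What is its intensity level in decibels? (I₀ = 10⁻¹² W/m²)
β = 10·log₁₀(I/I₀) = 56 dB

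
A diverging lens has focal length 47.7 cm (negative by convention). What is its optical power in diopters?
P = 1/f = -2.096 D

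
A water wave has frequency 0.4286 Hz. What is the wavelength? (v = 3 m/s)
λ = v/f = 7 m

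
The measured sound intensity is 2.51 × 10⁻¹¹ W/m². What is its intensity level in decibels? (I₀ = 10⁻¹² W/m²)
β = 10·log₁₀(I/I₀) = 14 dB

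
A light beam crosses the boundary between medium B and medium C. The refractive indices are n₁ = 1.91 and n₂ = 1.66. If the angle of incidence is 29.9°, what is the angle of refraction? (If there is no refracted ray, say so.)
sin θ₂ = (n₁/n₂)·sin θ₁ = 0.5736 → θ₂ = 35°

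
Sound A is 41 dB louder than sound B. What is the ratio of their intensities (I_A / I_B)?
I_A/I_B = 10^(Δβ/10) = 12590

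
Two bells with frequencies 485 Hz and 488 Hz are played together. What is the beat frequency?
3 Hz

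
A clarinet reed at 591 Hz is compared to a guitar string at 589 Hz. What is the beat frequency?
2 Hz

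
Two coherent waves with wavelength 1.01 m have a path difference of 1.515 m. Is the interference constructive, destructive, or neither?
destructive — path difference = 1.5λ, an odd multiple of λ/2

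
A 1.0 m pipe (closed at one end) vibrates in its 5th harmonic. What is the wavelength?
λₙ = 4L/n = 0.8 m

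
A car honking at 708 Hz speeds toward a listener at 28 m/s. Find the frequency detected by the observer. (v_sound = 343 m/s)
f_obs = f·v/(v − v_s) = 770.9 Hz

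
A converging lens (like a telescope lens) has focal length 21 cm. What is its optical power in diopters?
P = 1/f = 4.762 D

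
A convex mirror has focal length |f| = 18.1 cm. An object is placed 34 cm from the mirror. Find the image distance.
f = −18.1 cm (convex); 1/di = 1/f − 1/do → di = -11.81 cm (virtual image, behind mirror)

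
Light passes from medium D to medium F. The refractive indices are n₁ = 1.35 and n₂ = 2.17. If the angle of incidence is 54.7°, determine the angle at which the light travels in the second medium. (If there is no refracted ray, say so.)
sin θ₂ = (n₁/n₂)·sin θ₁ = 0.5077 → θ₂ = 30.51°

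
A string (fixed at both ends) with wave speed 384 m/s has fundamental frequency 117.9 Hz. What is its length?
L = v/(2f₁) = 1.628 m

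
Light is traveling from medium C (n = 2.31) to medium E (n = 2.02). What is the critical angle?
θc = arcsin(n₂/n₁) = 60.98°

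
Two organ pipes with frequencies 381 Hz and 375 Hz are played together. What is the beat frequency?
6 Hz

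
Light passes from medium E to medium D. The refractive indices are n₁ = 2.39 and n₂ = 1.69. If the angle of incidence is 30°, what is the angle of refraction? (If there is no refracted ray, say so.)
sin θ₂ = (n₁/n₂)·sin θ₁ = 0.7071 → θ₂ = 45°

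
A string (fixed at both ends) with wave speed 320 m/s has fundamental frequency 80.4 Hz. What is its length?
L = v/(2f₁) = 1.99 m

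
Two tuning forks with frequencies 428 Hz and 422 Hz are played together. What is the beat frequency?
6 Hz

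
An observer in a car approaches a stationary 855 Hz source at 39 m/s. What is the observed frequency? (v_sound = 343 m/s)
f_obs = f·(v + v_o)/v = 952.2 Hz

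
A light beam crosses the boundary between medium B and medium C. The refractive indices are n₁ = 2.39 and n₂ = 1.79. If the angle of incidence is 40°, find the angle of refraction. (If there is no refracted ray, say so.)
sin θ₂ = (n₁/n₂)·sin θ₁ = 0.8582 → θ₂ = 59.12°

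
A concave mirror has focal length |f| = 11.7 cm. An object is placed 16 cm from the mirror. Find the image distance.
f = +11.7 cm (concave); 1/di = 1/f − 1/do → di = 43.53 cm (real image, in front of mirror)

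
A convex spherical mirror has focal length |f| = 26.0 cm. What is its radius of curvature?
R = 2|f| = 52 cm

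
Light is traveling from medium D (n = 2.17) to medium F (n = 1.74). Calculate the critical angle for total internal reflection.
θc = arcsin(n₂/n₁) = 53.31°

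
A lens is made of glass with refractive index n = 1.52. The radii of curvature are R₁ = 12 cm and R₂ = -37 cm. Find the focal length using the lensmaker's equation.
1/f = (n − 1)(1/R₁ − 1/R₂) → f = 17.43 cm (converging lens)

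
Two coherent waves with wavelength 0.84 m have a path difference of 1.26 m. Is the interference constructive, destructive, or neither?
destructive — path difference = 1.5λ, an odd multiple of λ/2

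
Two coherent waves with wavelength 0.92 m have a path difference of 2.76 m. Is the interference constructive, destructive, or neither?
constructive — path difference = 3λ, a whole number of wavelengths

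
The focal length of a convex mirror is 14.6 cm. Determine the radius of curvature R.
R = 2|f| = 29.2 cm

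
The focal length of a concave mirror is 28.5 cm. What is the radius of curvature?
R = 2|f| = 57 cm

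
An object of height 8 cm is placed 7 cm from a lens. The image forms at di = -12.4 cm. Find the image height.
hi = (-di/do) × ho = 14.17 cm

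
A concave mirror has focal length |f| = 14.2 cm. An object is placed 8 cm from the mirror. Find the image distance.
f = +14.2 cm (concave); 1/di = 1/f − 1/do → di = -18.32 cm (virtual image, behind mirror)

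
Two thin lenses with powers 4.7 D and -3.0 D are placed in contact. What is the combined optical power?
P_total = P₁ + P₂ = 1.7 D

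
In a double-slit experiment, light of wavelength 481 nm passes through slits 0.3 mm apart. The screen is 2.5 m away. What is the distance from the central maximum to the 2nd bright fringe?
y = mλL/d = 8.017 mm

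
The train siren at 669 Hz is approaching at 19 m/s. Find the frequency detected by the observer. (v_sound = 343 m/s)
f_obs = f·v/(v − v_s) = 708.2 Hz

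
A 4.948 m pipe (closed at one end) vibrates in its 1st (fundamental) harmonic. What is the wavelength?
λₙ = 4L/n = 19.79 m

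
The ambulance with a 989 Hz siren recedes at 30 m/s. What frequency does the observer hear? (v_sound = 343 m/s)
f_obs = f·v/(v + v_s) = 909.5 Hz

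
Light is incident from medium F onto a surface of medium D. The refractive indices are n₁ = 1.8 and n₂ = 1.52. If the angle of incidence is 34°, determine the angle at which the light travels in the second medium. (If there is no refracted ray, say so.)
sin θ₂ = (n₁/n₂)·sin θ₁ = 0.6622 → θ₂ = 41.47°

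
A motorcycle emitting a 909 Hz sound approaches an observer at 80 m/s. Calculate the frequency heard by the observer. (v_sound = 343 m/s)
f_obs = f·v/(v − v_s) = 1186 Hz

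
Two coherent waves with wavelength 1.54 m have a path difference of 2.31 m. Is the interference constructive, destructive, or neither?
destructive — path difference = 1.5λ, an odd multiple of λ/2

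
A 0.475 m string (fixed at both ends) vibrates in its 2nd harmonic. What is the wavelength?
λₙ = 2L/n = 0.475 m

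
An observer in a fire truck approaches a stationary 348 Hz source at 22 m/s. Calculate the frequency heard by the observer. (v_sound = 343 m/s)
f_obs = f·(v + v_o)/v = 370.3 Hz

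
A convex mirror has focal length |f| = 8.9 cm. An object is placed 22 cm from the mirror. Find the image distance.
f = −8.9 cm (convex); 1/di = 1/f − 1/do → di = -6.337 cm (virtual image, behind mirror)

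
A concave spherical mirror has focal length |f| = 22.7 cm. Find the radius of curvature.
R = 2|f| = 45.4 cm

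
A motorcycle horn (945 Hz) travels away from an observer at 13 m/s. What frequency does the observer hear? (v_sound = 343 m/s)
f_obs = f·v/(v + v_s) = 910.5 Hz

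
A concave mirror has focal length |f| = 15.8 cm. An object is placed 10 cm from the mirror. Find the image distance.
f = +15.8 cm (concave); 1/di = 1/f − 1/do → di = -27.24 cm (virtual image, behind mirror)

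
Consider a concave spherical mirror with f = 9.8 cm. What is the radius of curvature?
R = 2|f| = 19.6 cm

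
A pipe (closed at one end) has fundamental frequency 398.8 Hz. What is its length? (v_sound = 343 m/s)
L = v/(4f₁) = 0.215 m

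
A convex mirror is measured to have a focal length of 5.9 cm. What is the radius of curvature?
R = 2|f| = 11.8 cm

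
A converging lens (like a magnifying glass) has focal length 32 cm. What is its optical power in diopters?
P = 1/f = 3.125 D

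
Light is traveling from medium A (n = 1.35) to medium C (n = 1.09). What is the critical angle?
θc = arcsin(n₂/n₁) = 53.84°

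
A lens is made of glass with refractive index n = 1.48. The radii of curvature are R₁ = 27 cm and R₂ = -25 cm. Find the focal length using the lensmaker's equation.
1/f = (n − 1)(1/R₁ − 1/R₂) → f = 27.04 cm (converging lens)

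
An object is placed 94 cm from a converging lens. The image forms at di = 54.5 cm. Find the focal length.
1/f = 1/do + 1/di → f = 34.5 cm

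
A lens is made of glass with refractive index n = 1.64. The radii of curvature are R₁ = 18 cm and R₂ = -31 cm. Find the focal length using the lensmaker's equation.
1/f = (n − 1)(1/R₁ − 1/R₂) → f = 17.79 cm (converging lens)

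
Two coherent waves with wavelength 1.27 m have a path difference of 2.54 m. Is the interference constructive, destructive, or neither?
constructive — path difference = 2λ, a whole number of wavelengths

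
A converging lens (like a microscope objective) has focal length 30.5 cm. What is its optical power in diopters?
P = 1/f = 3.279 D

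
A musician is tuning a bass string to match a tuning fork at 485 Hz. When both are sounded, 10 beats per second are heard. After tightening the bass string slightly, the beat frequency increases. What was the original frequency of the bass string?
495 Hz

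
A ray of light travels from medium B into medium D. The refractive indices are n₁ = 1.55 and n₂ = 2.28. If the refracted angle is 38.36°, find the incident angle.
sin θ₁ = (n₂/n₁)·sin θ₂ → θ₁ = 65.91°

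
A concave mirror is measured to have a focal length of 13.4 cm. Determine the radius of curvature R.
R = 2|f| = 26.8 cm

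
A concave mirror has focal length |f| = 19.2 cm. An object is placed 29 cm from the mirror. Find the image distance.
f = +19.2 cm (concave); 1/di = 1/f − 1/do → di = 56.82 cm (real image, in front of mirror)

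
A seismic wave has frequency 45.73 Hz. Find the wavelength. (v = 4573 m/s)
λ = v/f = 100 m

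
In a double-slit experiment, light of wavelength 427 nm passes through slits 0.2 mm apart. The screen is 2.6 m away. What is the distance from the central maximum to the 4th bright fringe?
y = mλL/d = 22.2 mm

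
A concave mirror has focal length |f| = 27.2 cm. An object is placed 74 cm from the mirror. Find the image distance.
f = +27.2 cm (concave); 1/di = 1/f − 1/do → di = 43.01 cm (real image, in front of mirror)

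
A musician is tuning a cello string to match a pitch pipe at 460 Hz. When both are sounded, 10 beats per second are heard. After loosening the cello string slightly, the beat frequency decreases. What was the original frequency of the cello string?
470 Hz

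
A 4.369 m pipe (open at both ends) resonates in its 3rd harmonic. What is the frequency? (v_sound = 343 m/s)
fₙ = nv/(2L) = 117.8 Hz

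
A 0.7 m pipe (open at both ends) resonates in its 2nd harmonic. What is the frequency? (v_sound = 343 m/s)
fₙ = nv/(2L) = 490 Hz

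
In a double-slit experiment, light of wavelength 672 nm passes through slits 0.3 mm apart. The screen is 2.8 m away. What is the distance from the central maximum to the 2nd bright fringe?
y = mλL/d = 12.54 mm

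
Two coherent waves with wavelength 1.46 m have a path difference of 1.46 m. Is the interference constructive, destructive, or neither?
constructive — path difference = 1λ, a whole number of wavelengths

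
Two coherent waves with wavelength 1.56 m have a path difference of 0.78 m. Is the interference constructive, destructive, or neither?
destructive — path difference = 0.5λ, an odd multiple of λ/2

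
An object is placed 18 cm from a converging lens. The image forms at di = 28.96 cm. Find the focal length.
1/f = 1/do + 1/di → f = 11.1 cm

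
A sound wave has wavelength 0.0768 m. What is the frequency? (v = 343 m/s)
f = v/λ = 4466 Hz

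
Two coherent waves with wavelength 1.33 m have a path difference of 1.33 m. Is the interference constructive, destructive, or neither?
constructive — path difference = 1λ, a whole number of wavelengths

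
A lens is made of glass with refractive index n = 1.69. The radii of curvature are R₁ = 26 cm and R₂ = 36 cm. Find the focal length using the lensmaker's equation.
1/f = (n − 1)(1/R₁ − 1/R₂) → f = 135.7 cm (converging lens)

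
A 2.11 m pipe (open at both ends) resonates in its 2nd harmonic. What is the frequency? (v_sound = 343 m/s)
fₙ = nv/(2L) = 162.6 Hz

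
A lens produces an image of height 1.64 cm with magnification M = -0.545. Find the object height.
ho = |hi|/|M| = 3.009 cm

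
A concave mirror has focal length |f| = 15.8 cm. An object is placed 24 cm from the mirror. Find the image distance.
f = +15.8 cm (concave); 1/di = 1/f − 1/do → di = 46.24 cm (real image, in front of mirror)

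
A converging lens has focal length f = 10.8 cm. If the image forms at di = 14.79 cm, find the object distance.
1/do = 1/f − 1/di → do = 40.03 cm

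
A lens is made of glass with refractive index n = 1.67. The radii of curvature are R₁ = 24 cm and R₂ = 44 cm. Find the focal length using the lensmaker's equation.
1/f = (n − 1)(1/R₁ − 1/R₂) → f = 78.81 cm (converging lens)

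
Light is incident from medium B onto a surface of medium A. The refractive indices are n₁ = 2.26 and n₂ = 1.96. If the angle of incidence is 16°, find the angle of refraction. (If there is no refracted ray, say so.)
sin θ₂ = (n₁/n₂)·sin θ₁ = 0.3178 → θ₂ = 18.53°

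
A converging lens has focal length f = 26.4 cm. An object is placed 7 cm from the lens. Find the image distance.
1/di = 1/f − 1/do → di = -9.526 cm (virtual image)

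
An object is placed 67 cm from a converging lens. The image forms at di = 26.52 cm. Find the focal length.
1/f = 1/do + 1/di → f = 19 cm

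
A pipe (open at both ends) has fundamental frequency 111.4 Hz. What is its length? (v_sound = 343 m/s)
L = v/(2f₁) = 1.539 m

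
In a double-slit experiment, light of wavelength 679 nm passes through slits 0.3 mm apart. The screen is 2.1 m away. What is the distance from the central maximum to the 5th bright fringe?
y = mλL/d = 23.77 mm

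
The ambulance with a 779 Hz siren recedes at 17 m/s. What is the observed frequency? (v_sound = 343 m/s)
f_obs = f·v/(v + v_s) = 742.2 Hz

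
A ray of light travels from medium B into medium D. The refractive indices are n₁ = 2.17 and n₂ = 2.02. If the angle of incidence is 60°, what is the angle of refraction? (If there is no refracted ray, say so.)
sin θ₂ = (n₁/n₂)·sin θ₁ = 0.9303 → θ₂ = 68.49°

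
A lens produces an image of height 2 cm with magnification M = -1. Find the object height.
ho = |hi|/|M| = 2 cm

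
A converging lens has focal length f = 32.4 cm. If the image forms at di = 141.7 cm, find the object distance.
1/do = 1/f − 1/di → do = 42 cm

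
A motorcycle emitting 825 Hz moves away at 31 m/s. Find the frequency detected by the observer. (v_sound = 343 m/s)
f_obs = f·v/(v + v_s) = 756.6 Hz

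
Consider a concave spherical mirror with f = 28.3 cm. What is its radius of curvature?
R = 2|f| = 56.6 cm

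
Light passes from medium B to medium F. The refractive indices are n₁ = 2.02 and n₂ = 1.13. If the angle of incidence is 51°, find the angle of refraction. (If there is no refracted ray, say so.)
sin θ₂ = (n₁/n₂)·sin θ₁ = 1.389 > 1, so there is no refracted ray — the light undergoes total internal reflection.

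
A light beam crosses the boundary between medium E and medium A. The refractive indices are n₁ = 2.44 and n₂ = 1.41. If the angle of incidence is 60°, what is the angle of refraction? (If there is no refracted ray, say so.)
sin θ₂ = (n₁/n₂)·sin θ₁ = 1.499 > 1, so there is no refracted ray — the light undergoes total internal reflection.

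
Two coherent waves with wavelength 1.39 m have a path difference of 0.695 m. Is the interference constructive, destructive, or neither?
destructive — path difference = 0.5λ, an odd multiple of λ/2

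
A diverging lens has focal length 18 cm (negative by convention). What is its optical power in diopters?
P = 1/f = -5.556 D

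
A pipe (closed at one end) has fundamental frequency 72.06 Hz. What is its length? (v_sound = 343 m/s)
L = v/(4f₁) = 1.19 m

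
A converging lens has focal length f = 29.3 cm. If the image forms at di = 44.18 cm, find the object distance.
1/do = 1/f − 1/di → do = 86.99 cm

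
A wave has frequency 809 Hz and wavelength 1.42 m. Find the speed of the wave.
v = fλ = 1149 m/s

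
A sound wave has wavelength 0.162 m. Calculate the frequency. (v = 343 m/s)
f = v/λ = 2117 Hz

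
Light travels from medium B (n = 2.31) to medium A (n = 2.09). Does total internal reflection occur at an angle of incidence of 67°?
θc = arcsin(n₂/n₁) = 64.79°; 67° > θc, so yes — total internal reflection.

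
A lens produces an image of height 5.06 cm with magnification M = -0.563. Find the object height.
ho = |hi|/|M| = 8.988 cm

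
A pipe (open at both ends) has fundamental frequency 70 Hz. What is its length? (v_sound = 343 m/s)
L = v/(2f₁) = 2.45 m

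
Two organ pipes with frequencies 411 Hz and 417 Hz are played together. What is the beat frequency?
6 Hz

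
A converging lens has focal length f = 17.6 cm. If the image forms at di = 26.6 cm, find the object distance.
1/do = 1/f − 1/di → do = 52.02 cm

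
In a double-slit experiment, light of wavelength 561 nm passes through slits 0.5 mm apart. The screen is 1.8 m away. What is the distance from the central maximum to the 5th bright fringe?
y = mλL/d = 10.1 mm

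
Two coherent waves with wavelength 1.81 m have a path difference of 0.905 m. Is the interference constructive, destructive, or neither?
destructive — path difference = 0.5λ, an odd multiple of λ/2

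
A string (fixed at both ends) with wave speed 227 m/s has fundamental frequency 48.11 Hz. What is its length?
L = v/(2f₁) = 2.359 m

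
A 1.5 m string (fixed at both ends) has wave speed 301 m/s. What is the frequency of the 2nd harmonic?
fₙ = nv/(2L) = 200.7 Hz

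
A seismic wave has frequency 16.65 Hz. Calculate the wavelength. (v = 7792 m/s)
λ = v/f = 468 m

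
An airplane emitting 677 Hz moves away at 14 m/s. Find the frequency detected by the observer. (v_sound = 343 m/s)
f_obs = f·v/(v + v_s) = 650.5 Hz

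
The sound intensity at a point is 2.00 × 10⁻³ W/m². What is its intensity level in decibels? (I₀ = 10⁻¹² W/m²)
β = 10·log₁₀(I/I₀) = 93.01 dB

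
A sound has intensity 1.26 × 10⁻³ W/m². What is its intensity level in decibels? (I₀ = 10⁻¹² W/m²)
β = 10·log₁₀(I/I₀) = 91 dB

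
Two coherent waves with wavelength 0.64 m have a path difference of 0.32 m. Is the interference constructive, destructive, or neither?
destructive — path difference = 0.5λ, an odd multiple of λ/2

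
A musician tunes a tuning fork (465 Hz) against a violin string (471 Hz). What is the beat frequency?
6 Hz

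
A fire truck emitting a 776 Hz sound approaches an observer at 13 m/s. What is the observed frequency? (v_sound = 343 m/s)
f_obs = f·v/(v − v_s) = 806.6 Hz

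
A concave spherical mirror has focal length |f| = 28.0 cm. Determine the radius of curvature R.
R = 2|f| = 56 cm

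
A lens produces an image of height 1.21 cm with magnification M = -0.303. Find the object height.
ho = |hi|/|M| = 3.993 cm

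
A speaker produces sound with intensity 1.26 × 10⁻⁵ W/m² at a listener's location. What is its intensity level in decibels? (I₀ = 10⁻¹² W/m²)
β = 10·log₁₀(I/I₀) = 71 dB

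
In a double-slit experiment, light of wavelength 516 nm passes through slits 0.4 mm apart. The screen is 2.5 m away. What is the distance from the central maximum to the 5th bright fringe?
y = mλL/d = 16.12 mm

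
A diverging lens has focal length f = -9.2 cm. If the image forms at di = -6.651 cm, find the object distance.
1/do = 1/f − 1/di → do = 24.01 cm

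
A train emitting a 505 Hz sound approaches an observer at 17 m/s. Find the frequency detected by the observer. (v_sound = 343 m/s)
f_obs = f·v/(v − v_s) = 531.3 Hz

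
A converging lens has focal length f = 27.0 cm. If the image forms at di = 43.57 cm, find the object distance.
1/do = 1/f − 1/di → do = 71 cm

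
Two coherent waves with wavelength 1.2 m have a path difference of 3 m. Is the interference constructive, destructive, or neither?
destructive — path difference = 2.5λ, an odd multiple of λ/2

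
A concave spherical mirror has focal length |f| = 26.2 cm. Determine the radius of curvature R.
R = 2|f| = 52.4 cm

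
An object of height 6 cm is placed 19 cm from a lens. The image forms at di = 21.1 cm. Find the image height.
hi = (-di/do) × ho = -6.663 cm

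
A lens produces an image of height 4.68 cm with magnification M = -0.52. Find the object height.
ho = |hi|/|M| = 9 cm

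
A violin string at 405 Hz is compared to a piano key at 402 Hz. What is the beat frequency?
3 Hz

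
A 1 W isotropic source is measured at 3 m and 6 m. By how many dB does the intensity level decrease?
Δβ = 20·log₁₀(r₂/r₁) = 6.021 dB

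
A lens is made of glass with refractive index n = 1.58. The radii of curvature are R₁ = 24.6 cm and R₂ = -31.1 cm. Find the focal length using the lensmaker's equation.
1/f = (n − 1)(1/R₁ − 1/R₂) → f = 23.68 cm (converging lens)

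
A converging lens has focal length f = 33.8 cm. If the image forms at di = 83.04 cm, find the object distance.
1/do = 1/f − 1/di → do = 57 cm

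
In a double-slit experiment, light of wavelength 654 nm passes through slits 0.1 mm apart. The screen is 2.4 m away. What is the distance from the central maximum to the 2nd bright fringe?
y = mλL/d = 31.39 mm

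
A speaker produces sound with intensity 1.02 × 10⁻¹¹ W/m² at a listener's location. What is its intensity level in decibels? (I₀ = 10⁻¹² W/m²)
β = 10·log₁₀(I/I₀) = 10.09 dB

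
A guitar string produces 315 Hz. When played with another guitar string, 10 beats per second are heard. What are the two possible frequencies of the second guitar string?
f₂ = 315 ± 10 Hz → 325 Hz or 305 Hz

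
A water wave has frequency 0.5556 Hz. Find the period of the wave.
T = 1/f = 1.8 s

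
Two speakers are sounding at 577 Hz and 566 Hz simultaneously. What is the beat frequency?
11 Hz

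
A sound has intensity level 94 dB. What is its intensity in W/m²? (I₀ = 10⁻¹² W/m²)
I = I₀·10^(β/10) = 2.51 × 10⁻³ W/m²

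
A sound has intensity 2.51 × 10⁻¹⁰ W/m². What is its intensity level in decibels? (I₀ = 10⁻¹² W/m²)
β = 10·log₁₀(I/I₀) = 24 dB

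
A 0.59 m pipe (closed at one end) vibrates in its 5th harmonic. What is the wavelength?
λₙ = 4L/n = 0.472 m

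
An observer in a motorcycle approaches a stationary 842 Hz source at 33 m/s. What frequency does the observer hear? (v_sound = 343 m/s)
f_obs = f·(v + v_o)/v = 923 Hz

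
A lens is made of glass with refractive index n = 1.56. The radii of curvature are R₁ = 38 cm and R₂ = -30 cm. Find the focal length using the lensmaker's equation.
1/f = (n − 1)(1/R₁ − 1/R₂) → f = 29.94 cm (converging lens)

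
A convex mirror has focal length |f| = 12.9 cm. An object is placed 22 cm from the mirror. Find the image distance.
f = −12.9 cm (convex); 1/di = 1/f − 1/do → di = -8.132 cm (virtual image, behind mirror)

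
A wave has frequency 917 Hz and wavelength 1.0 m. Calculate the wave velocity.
v = fλ = 917 m/s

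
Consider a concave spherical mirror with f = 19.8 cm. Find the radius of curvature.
R = 2|f| = 39.6 cm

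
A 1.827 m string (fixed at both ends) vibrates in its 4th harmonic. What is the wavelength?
λₙ = 2L/n = 0.9135 m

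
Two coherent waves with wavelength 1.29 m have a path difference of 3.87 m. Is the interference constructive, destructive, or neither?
constructive — path difference = 3λ, a whole number of wavelengths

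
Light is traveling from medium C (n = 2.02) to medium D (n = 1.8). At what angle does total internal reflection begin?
θc = arcsin(n₂/n₁) = 63.01°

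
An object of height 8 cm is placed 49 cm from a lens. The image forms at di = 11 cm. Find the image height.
hi = (-di/do) × ho = -1.796 cm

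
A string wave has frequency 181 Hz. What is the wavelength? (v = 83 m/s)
λ = v/f = 0.4586 m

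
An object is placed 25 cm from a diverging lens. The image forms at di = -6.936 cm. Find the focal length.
1/f = 1/do + 1/di → f = -9.599 cm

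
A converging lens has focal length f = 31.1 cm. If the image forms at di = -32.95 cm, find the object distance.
1/do = 1/f − 1/di → do = 16 cm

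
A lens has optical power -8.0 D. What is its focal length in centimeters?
f = 1/P = -12.5 cm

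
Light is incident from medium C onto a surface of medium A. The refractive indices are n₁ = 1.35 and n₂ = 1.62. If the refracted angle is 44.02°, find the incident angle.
sin θ₁ = (n₂/n₁)·sin θ₂ → θ₁ = 56.5°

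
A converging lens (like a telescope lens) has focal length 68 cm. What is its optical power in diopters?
P = 1/f = 1.471 D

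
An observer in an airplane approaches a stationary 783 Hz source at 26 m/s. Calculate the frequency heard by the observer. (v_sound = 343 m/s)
f_obs = f·(v + v_o)/v = 842.4 Hz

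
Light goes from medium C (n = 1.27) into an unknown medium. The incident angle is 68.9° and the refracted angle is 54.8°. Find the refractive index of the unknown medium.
n₂ = n₁·sin θ₁ / sin θ₂ = 1.45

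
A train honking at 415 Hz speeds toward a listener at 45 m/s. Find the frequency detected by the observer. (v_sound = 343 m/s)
f_obs = f·v/(v − v_s) = 477.7 Hz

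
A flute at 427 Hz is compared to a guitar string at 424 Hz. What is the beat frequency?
3 Hz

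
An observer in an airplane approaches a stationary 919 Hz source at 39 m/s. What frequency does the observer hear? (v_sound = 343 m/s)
f_obs = f·(v + v_o)/v = 1023 Hz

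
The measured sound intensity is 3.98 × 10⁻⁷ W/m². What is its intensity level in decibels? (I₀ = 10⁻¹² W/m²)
β = 10·log₁₀(I/I₀) = 56 dB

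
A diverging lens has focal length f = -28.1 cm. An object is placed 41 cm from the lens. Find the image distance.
1/di = 1/f − 1/do → di = -16.67 cm (virtual image)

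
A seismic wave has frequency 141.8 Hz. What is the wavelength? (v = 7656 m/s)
λ = v/f = 53.99 m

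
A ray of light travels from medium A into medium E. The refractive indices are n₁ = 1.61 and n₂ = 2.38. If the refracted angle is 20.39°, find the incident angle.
sin θ₁ = (n₂/n₁)·sin θ₂ → θ₁ = 31°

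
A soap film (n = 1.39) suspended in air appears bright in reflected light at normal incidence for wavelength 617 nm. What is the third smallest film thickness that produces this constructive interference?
2nt = (m − ½)λ with m = 3 → t = (m − ½)λ/(2n) = 554.9 nm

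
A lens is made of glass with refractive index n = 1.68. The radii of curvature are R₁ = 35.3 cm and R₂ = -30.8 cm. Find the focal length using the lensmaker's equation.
1/f = (n − 1)(1/R₁ − 1/R₂) → f = 24.19 cm (converging lens)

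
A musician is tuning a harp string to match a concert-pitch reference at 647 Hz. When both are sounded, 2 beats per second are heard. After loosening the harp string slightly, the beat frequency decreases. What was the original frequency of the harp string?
649 Hz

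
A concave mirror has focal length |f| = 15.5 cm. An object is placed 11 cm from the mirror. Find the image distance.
f = +15.5 cm (concave); 1/di = 1/f − 1/do → di = -37.89 cm (virtual image, behind mirror)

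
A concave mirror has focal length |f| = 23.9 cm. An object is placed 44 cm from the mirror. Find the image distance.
f = +23.9 cm (concave); 1/di = 1/f − 1/do → di = 52.32 cm (real image, in front of mirror)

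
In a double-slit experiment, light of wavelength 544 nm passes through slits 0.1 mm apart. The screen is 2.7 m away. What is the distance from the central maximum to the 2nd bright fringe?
y = mλL/d = 29.38 mm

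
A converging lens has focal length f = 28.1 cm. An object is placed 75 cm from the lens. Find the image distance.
1/di = 1/f − 1/do → di = 44.94 cm (real image)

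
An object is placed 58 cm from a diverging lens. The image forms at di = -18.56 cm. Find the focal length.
1/f = 1/do + 1/di → f = -27.29 cm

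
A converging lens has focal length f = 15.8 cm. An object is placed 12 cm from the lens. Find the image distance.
1/di = 1/f − 1/do → di = -49.89 cm (virtual image)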